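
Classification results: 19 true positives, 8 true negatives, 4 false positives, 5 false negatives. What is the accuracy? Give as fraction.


Accuracy = (TP + TN) / (TP + TN + FP + FN)
TP + TN = 19 + 8 = 27
Total = 19 + 8 + 4 + 5 = 36
Accuracy = 27 / 36 = 3/4

3/4


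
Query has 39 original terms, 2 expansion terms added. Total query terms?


Original terms: 39
Expansion terms: 2
Total = 39 + 2 = 41

41


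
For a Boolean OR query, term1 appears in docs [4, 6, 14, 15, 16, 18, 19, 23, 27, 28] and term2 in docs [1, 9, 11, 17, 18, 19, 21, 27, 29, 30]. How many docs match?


Boolean OR: find union of posting lists
term1 docs: [4, 6, 14, 15, 16, 18, 19, 23, 27, 28]
term2 docs: [1, 9, 11, 17, 18, 19, 21, 27, 29, 30]
Union: [1, 4, 6, 9, 11, 14, 15, 16, 17, 18, 19, 21, 23, 27, 28, 29, 30]
|union| = 17

17


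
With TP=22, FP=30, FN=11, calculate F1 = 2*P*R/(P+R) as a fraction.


F1 = 2 * P * R / (P + R)
P = TP/(TP+FP) = 22/52 = 11/26
R = TP/(TP+FN) = 22/33 = 2/3
2 * P * R = 2 * 11/26 * 2/3 = 22/39
P + R = 11/26 + 2/3 = 85/78
F1 = 22/39 / 85/78 = 44/85

44/85


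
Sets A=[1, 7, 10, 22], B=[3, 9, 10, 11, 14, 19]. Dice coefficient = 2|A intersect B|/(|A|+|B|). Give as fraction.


A intersect B = [10]
|A intersect B| = 1
|A| = 4, |B| = 6
Dice = 2*1 / (4+6)
= 2 / 10 = 1/5

1/5


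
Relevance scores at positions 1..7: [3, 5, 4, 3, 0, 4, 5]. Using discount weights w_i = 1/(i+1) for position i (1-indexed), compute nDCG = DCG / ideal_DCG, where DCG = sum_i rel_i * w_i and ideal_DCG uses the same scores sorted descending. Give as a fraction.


Position discount weights w_i = 1/(i+1) for i=1..7:
Weights = [1/2, 1/3, 1/4, 1/5, 1/6, 1/7, 1/8]
Actual relevance: [3, 5, 4, 3, 0, 4, 5]
DCG = 3/2 + 5/3 + 4/4 + 3/5 + 0/6 + 4/7 + 5/8 = 5009/840
Ideal relevance (sorted desc): [5, 5, 4, 4, 3, 3, 0]
Ideal DCG = 5/2 + 5/3 + 4/4 + 4/5 + 3/6 + 3/7 + 0/8 = 724/105
nDCG = DCG / ideal_DCG = 5009/840 / 724/105 = 5009/5792

5009/5792


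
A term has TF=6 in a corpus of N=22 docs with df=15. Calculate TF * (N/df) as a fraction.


TF * (N/df)
= 6 * (22/15)
= 6 * 22/15
= 44/5

44/5


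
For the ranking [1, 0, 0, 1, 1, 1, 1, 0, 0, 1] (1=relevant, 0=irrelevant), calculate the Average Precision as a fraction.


Computing P@k for each relevant position:
Position 1: relevant, P@1 = 1/1 = 1
Position 2: not relevant
Position 3: not relevant
Position 4: relevant, P@4 = 2/4 = 1/2
Position 5: relevant, P@5 = 3/5 = 3/5
Position 6: relevant, P@6 = 4/6 = 2/3
Position 7: relevant, P@7 = 5/7 = 5/7
Position 8: not relevant
Position 9: not relevant
Position 10: relevant, P@10 = 6/10 = 3/5
Sum of P@k = 1 + 1/2 + 3/5 + 2/3 + 5/7 + 3/5 = 857/210
AP = 857/210 / 6 = 857/1260

857/1260


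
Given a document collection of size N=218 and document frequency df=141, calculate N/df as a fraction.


IDF ratio = N / df
= 218 / 141
= 218/141

218/141


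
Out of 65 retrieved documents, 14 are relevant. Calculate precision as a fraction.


Precision = relevant_retrieved / total_retrieved
= 14 / 65
= 14 / (14 + 51)
= 14/65

14/65


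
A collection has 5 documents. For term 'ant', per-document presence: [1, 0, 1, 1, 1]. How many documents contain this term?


Checking each document for 'ant':
Doc 1: present
Doc 2: absent
Doc 3: present
Doc 4: present
Doc 5: present
df = sum of presences = 1 + 0 + 1 + 1 + 1 = 4

4


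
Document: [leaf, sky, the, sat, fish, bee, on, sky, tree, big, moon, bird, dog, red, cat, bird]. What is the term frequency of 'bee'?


Document has 16 words
Scanning for 'bee':
Found at positions: [5]
Count = 1

1


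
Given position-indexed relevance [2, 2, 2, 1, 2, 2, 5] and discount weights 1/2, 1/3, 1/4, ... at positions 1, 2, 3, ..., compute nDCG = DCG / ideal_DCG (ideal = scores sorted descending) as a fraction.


Position discount weights w_i = 1/(i+1) for i=1..7:
Weights = [1/2, 1/3, 1/4, 1/5, 1/6, 1/7, 1/8]
Actual relevance: [2, 2, 2, 1, 2, 2, 5]
DCG = 2/2 + 2/3 + 2/4 + 1/5 + 2/6 + 2/7 + 5/8 = 1011/280
Ideal relevance (sorted desc): [5, 2, 2, 2, 2, 2, 1]
Ideal DCG = 5/2 + 2/3 + 2/4 + 2/5 + 2/6 + 2/7 + 1/8 = 1347/280
nDCG = DCG / ideal_DCG = 1011/280 / 1347/280 = 337/449

337/449


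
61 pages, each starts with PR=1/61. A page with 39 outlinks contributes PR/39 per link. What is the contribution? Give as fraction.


Initial PR = 1/61 = 1/61
Outlinks = 39
Contribution per link = PR / outlinks
= 1/61 / 39
= 1/2379

1/2379


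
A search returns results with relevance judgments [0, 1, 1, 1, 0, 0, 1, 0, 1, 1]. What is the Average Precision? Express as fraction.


Computing P@k for each relevant position:
Position 1: not relevant
Position 2: relevant, P@2 = 1/2 = 1/2
Position 3: relevant, P@3 = 2/3 = 2/3
Position 4: relevant, P@4 = 3/4 = 3/4
Position 5: not relevant
Position 6: not relevant
Position 7: relevant, P@7 = 4/7 = 4/7
Position 8: not relevant
Position 9: relevant, P@9 = 5/9 = 5/9
Position 10: relevant, P@10 = 6/10 = 3/5
Sum of P@k = 1/2 + 2/3 + 3/4 + 4/7 + 5/9 + 3/5 = 4591/1260
AP = 4591/1260 / 6 = 4591/7560

4591/7560


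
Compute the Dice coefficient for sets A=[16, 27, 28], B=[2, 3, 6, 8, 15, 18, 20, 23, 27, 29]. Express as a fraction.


A intersect B = [27]
|A intersect B| = 1
|A| = 3, |B| = 10
Dice = 2*1 / (3+10)
= 2 / 13 = 2/13

2/13


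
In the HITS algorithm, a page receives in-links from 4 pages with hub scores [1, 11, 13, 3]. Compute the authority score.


Authority = sum of hub scores of in-linkers
In-link 1: hub score = 1
In-link 2: hub score = 11
In-link 3: hub score = 13
In-link 4: hub score = 3
Authority = 1 + 11 + 13 + 3 = 28

28


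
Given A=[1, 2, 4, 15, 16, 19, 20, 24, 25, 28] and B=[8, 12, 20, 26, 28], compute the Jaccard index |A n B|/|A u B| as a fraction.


A intersect B = [20, 28]
|A intersect B| = 2
A union B = [1, 2, 4, 8, 12, 15, 16, 19, 20, 24, 25, 26, 28]
|A union B| = 13
Jaccard = 2/13 = 2/13

2/13


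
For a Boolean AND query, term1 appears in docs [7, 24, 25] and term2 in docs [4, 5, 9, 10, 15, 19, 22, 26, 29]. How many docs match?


Boolean AND: find intersection of posting lists
term1 docs: [7, 24, 25]
term2 docs: [4, 5, 9, 10, 15, 19, 22, 26, 29]
Intersection: []
|intersection| = 0

0


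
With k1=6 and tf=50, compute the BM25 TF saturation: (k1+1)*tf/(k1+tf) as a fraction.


BM25 TF component = (k1+1)*tf / (k1+tf)
k1 = 6, tf = 50
Numerator = (6+1)*50 = 350
Denominator = 6 + 50 = 56
= 350/56 = 25/4

25/4


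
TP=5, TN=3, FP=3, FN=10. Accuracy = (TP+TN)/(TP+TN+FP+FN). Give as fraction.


Accuracy = (TP + TN) / (TP + TN + FP + FN)
TP + TN = 5 + 3 = 8
Total = 5 + 3 + 3 + 10 = 21
Accuracy = 8 / 21 = 8/21

8/21


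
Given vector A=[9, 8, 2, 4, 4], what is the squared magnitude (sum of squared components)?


|A|^2 = sum of squared components
A[0]^2 = 9^2 = 81
A[1]^2 = 8^2 = 64
A[2]^2 = 2^2 = 4
A[3]^2 = 4^2 = 16
A[4]^2 = 4^2 = 16
Sum = 81 + 64 + 4 + 16 + 16 = 181

181


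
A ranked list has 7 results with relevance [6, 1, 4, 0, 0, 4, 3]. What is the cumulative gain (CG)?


Cumulative Gain = sum of relevance scores
Position 1: rel=6, running sum=6
Position 2: rel=1, running sum=7
Position 3: rel=4, running sum=11
Position 4: rel=0, running sum=11
Position 5: rel=0, running sum=11
Position 6: rel=4, running sum=15
Position 7: rel=3, running sum=18
CG = 18

18


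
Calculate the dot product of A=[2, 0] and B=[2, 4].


Dot product = sum of element-wise products
A[0]*B[0] = 2*2 = 4
A[1]*B[1] = 0*4 = 0
Sum = 4 + 0 = 4

4


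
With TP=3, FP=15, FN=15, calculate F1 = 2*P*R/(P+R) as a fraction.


F1 = 2 * P * R / (P + R)
P = TP/(TP+FP) = 3/18 = 1/6
R = TP/(TP+FN) = 3/18 = 1/6
2 * P * R = 2 * 1/6 * 1/6 = 1/18
P + R = 1/6 + 1/6 = 1/3
F1 = 1/18 / 1/3 = 1/6

1/6


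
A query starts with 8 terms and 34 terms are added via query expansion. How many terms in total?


Original terms: 8
Expansion terms: 34
Total = 8 + 34 = 42

42


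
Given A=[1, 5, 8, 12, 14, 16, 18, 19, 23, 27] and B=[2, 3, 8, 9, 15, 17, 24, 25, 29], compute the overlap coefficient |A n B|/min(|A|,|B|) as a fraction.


A intersect B = [8]
|A intersect B| = 1
min(|A|, |B|) = min(10, 9) = 9
Overlap = 1 / 9 = 1/9

1/9


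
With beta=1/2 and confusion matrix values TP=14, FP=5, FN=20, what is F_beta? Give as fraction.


P = TP/(TP+FP) = 14/19 = 14/19
R = TP/(TP+FN) = 14/34 = 7/17
beta^2 = 1/2^2 = 1/4
(1 + beta^2) = 5/4
Numerator = (1+beta^2)*P*R = 245/646
Denominator = beta^2*P + R = 7/38 + 7/17 = 385/646
F_beta = 7/11

7/11


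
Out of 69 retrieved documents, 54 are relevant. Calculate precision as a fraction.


Precision = relevant_retrieved / total_retrieved
= 54 / 69
= 54 / (54 + 15)
= 18/23

18/23


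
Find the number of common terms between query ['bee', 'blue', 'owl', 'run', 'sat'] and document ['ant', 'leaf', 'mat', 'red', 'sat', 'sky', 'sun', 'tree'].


Query terms: ['bee', 'blue', 'owl', 'run', 'sat']
Document terms: ['ant', 'leaf', 'mat', 'red', 'sat', 'sky', 'sun', 'tree']
Common terms: ['sat']
Overlap count = 1

1


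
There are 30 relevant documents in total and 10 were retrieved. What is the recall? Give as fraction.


Recall = retrieved_relevant / total_relevant
= 10 / 30
= 10 / (10 + 20)
= 1/3

1/3


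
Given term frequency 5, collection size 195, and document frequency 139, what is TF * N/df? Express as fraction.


TF * (N/df)
= 5 * (195/139)
= 5 * 195/139
= 975/139

975/139


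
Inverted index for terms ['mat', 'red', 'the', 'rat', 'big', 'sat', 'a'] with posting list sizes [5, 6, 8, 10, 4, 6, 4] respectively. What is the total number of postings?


Summing posting list sizes:
'mat': 5 postings
'red': 6 postings
'the': 8 postings
'rat': 10 postings
'big': 4 postings
'sat': 6 postings
'a': 4 postings
Total = 5 + 6 + 8 + 10 + 4 + 6 + 4 = 43

43


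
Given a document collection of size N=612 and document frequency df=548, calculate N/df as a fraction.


IDF ratio = N / df
= 612 / 548
= 153/137

153/137


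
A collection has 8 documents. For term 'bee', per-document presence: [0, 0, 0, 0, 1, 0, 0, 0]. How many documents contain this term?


Checking each document for 'bee':
Doc 1: absent
Doc 2: absent
Doc 3: absent
Doc 4: absent
Doc 5: present
Doc 6: absent
Doc 7: absent
Doc 8: absent
df = sum of presences = 0 + 0 + 0 + 0 + 1 + 0 + 0 + 0 = 1

1


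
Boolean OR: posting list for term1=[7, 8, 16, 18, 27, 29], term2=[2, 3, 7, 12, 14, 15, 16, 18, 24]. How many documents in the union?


Boolean OR: find union of posting lists
term1 docs: [7, 8, 16, 18, 27, 29]
term2 docs: [2, 3, 7, 12, 14, 15, 16, 18, 24]
Union: [2, 3, 7, 8, 12, 14, 15, 16, 18, 24, 27, 29]
|union| = 12

12


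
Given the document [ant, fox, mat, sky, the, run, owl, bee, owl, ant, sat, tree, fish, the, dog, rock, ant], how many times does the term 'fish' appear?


Document has 17 words
Scanning for 'fish':
Found at positions: [12]
Count = 1

1


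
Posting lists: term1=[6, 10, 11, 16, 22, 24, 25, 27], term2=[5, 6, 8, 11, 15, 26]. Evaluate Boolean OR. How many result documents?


Boolean OR: find union of posting lists
term1 docs: [6, 10, 11, 16, 22, 24, 25, 27]
term2 docs: [5, 6, 8, 11, 15, 26]
Union: [5, 6, 8, 10, 11, 15, 16, 22, 24, 25, 26, 27]
|union| = 12

12


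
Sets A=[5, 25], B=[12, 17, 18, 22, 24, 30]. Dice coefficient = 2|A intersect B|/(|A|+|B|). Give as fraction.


A intersect B = []
|A intersect B| = 0
|A| = 2, |B| = 6
Dice = 2*0 / (2+6)
= 0 / 8 = 0

0


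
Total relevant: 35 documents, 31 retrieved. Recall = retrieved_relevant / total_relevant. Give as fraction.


Recall = retrieved_relevant / total_relevant
= 31 / 35
= 31 / (31 + 4)
= 31/35

31/35


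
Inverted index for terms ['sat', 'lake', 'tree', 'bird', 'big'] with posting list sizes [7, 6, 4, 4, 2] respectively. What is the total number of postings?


Summing posting list sizes:
'sat': 7 postings
'lake': 6 postings
'tree': 4 postings
'bird': 4 postings
'big': 2 postings
Total = 7 + 6 + 4 + 4 + 2 = 23

23


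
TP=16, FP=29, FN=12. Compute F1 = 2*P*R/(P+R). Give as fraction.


F1 = 2 * P * R / (P + R)
P = TP/(TP+FP) = 16/45 = 16/45
R = TP/(TP+FN) = 16/28 = 4/7
2 * P * R = 2 * 16/45 * 4/7 = 128/315
P + R = 16/45 + 4/7 = 292/315
F1 = 128/315 / 292/315 = 32/73

32/73


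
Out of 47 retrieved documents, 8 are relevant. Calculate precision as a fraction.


Precision = relevant_retrieved / total_retrieved
= 8 / 47
= 8 / (8 + 39)
= 8/47

8/47


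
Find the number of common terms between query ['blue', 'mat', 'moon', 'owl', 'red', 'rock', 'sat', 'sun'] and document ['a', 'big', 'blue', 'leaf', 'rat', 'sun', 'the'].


Query terms: ['blue', 'mat', 'moon', 'owl', 'red', 'rock', 'sat', 'sun']
Document terms: ['a', 'big', 'blue', 'leaf', 'rat', 'sun', 'the']
Common terms: ['blue', 'sun']
Overlap count = 2

2


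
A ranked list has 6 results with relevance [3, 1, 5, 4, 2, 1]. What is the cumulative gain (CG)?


Cumulative Gain = sum of relevance scores
Position 1: rel=3, running sum=3
Position 2: rel=1, running sum=4
Position 3: rel=5, running sum=9
Position 4: rel=4, running sum=13
Position 5: rel=2, running sum=15
Position 6: rel=1, running sum=16
CG = 16

16


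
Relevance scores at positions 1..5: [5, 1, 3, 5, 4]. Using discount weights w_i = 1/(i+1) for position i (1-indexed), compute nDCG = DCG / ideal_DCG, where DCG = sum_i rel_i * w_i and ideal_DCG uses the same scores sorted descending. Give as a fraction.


Position discount weights w_i = 1/(i+1) for i=1..5:
Weights = [1/2, 1/3, 1/4, 1/5, 1/6]
Actual relevance: [5, 1, 3, 5, 4]
DCG = 5/2 + 1/3 + 3/4 + 5/5 + 4/6 = 21/4
Ideal relevance (sorted desc): [5, 5, 4, 3, 1]
Ideal DCG = 5/2 + 5/3 + 4/4 + 3/5 + 1/6 = 89/15
nDCG = DCG / ideal_DCG = 21/4 / 89/15 = 315/356

315/356


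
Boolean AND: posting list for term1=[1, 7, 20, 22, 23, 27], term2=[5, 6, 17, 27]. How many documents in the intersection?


Boolean AND: find intersection of posting lists
term1 docs: [1, 7, 20, 22, 23, 27]
term2 docs: [5, 6, 17, 27]
Intersection: [27]
|intersection| = 1

1


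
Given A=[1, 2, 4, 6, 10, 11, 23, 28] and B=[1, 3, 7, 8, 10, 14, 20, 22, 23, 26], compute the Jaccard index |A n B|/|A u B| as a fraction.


A intersect B = [1, 10, 23]
|A intersect B| = 3
A union B = [1, 2, 3, 4, 6, 7, 8, 10, 11, 14, 20, 22, 23, 26, 28]
|A union B| = 15
Jaccard = 3/15 = 1/5

1/5


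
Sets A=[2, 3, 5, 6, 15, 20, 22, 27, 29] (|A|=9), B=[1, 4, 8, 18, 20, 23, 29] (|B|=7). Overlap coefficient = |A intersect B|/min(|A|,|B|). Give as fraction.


A intersect B = [20, 29]
|A intersect B| = 2
min(|A|, |B|) = min(9, 7) = 7
Overlap = 2 / 7 = 2/7

2/7


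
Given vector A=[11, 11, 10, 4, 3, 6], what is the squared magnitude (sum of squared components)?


|A|^2 = sum of squared components
A[0]^2 = 11^2 = 121
A[1]^2 = 11^2 = 121
A[2]^2 = 10^2 = 100
A[3]^2 = 4^2 = 16
A[4]^2 = 3^2 = 9
A[5]^2 = 6^2 = 36
Sum = 121 + 121 + 100 + 16 + 9 + 36 = 403

403


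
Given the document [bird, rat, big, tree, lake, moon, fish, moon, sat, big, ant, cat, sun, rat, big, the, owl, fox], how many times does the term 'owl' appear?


Document has 18 words
Scanning for 'owl':
Found at positions: [16]
Count = 1

1


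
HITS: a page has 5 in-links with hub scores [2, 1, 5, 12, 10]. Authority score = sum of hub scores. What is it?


Authority = sum of hub scores of in-linkers
In-link 1: hub score = 2
In-link 2: hub score = 1
In-link 3: hub score = 5
In-link 4: hub score = 12
In-link 5: hub score = 10
Authority = 2 + 1 + 5 + 12 + 10 = 30

30


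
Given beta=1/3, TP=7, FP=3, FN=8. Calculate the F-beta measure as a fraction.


P = TP/(TP+FP) = 7/10 = 7/10
R = TP/(TP+FN) = 7/15 = 7/15
beta^2 = 1/3^2 = 1/9
(1 + beta^2) = 10/9
Numerator = (1+beta^2)*P*R = 49/135
Denominator = beta^2*P + R = 7/90 + 7/15 = 49/90
F_beta = 2/3

2/3


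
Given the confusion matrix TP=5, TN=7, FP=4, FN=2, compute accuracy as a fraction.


Accuracy = (TP + TN) / (TP + TN + FP + FN)
TP + TN = 5 + 7 = 12
Total = 5 + 7 + 4 + 2 = 18
Accuracy = 12 / 18 = 2/3

2/3


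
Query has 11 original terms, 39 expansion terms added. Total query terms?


Original terms: 11
Expansion terms: 39
Total = 11 + 39 = 50

50


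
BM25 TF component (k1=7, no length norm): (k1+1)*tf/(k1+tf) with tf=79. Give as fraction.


BM25 TF component = (k1+1)*tf / (k1+tf)
k1 = 7, tf = 79
Numerator = (7+1)*79 = 632
Denominator = 7 + 79 = 86
= 632/86 = 316/43

316/43


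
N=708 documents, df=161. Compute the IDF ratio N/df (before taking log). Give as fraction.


IDF ratio = N / df
= 708 / 161
= 708/161

708/161


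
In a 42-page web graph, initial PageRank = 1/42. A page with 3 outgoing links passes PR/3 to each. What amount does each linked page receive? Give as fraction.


Initial PR = 1/42 = 1/42
Outlinks = 3
Contribution per link = PR / outlinks
= 1/42 / 3
= 1/126

1/126


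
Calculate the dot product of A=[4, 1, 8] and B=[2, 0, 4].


Dot product = sum of element-wise products
A[0]*B[0] = 4*2 = 8
A[1]*B[1] = 1*0 = 0
A[2]*B[2] = 8*4 = 32
Sum = 8 + 0 + 32 = 40

40


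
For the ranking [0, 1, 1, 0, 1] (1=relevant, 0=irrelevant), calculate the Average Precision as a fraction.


Computing P@k for each relevant position:
Position 1: not relevant
Position 2: relevant, P@2 = 1/2 = 1/2
Position 3: relevant, P@3 = 2/3 = 2/3
Position 4: not relevant
Position 5: relevant, P@5 = 3/5 = 3/5
Sum of P@k = 1/2 + 2/3 + 3/5 = 53/30
AP = 53/30 / 3 = 53/90

53/90


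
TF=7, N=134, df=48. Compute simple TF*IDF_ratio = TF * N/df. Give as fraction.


TF * (N/df)
= 7 * (134/48)
= 7 * 67/24
= 469/24

469/24


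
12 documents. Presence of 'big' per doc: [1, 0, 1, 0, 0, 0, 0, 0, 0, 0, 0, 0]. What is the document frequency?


Checking each document for 'big':
Doc 1: present
Doc 2: absent
Doc 3: present
Doc 4: absent
Doc 5: absent
Doc 6: absent
Doc 7: absent
Doc 8: absent
Doc 9: absent
Doc 10: absent
Doc 11: absent
Doc 12: absent
df = sum of presences = 1 + 0 + 1 + 0 + 0 + 0 + 0 + 0 + 0 + 0 + 0 + 0 = 2

2


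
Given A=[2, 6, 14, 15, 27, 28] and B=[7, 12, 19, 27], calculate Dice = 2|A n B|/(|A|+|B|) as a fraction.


A intersect B = [27]
|A intersect B| = 1
|A| = 6, |B| = 4
Dice = 2*1 / (6+4)
= 2 / 10 = 1/5

1/5


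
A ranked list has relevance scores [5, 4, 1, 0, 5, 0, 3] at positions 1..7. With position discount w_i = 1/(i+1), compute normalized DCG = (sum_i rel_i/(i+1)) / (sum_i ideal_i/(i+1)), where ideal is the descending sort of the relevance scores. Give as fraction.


Position discount weights w_i = 1/(i+1) for i=1..7:
Weights = [1/2, 1/3, 1/4, 1/5, 1/6, 1/7, 1/8]
Actual relevance: [5, 4, 1, 0, 5, 0, 3]
DCG = 5/2 + 4/3 + 1/4 + 0/5 + 5/6 + 0/7 + 3/8 = 127/24
Ideal relevance (sorted desc): [5, 5, 4, 3, 1, 0, 0]
Ideal DCG = 5/2 + 5/3 + 4/4 + 3/5 + 1/6 + 0/7 + 0/8 = 89/15
nDCG = DCG / ideal_DCG = 127/24 / 89/15 = 635/712

635/712


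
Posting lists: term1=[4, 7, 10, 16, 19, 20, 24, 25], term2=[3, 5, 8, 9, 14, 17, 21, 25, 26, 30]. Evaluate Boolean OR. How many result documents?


Boolean OR: find union of posting lists
term1 docs: [4, 7, 10, 16, 19, 20, 24, 25]
term2 docs: [3, 5, 8, 9, 14, 17, 21, 25, 26, 30]
Union: [3, 4, 5, 7, 8, 9, 10, 14, 16, 17, 19, 20, 21, 24, 25, 26, 30]
|union| = 17

17


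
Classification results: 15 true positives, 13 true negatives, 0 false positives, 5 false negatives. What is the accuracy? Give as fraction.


Accuracy = (TP + TN) / (TP + TN + FP + FN)
TP + TN = 15 + 13 = 28
Total = 15 + 13 + 0 + 5 = 33
Accuracy = 28 / 33 = 28/33

28/33


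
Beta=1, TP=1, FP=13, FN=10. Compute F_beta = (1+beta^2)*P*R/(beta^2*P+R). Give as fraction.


P = TP/(TP+FP) = 1/14 = 1/14
R = TP/(TP+FN) = 1/11 = 1/11
beta^2 = 1^2 = 1
(1 + beta^2) = 2
Numerator = (1+beta^2)*P*R = 1/77
Denominator = beta^2*P + R = 1/14 + 1/11 = 25/154
F_beta = 2/25

2/25


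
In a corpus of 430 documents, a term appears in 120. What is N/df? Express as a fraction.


IDF ratio = N / df
= 430 / 120
= 43/12

43/12


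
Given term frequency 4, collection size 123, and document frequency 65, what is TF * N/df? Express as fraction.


TF * (N/df)
= 4 * (123/65)
= 4 * 123/65
= 492/65

492/65


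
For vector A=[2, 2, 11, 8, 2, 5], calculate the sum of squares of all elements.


|A|^2 = sum of squared components
A[0]^2 = 2^2 = 4
A[1]^2 = 2^2 = 4
A[2]^2 = 11^2 = 121
A[3]^2 = 8^2 = 64
A[4]^2 = 2^2 = 4
A[5]^2 = 5^2 = 25
Sum = 4 + 4 + 121 + 64 + 4 + 25 = 222

222


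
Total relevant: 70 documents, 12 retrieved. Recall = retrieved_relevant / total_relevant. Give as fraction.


Recall = retrieved_relevant / total_relevant
= 12 / 70
= 12 / (12 + 58)
= 6/35

6/35


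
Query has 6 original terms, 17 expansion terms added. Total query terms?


Original terms: 6
Expansion terms: 17
Total = 6 + 17 = 23

23


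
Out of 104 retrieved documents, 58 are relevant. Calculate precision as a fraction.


Precision = relevant_retrieved / total_retrieved
= 58 / 104
= 58 / (58 + 46)
= 29/52

29/52


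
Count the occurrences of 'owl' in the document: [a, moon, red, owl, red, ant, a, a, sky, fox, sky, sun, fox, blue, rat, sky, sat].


Document has 17 words
Scanning for 'owl':
Found at positions: [3]
Count = 1

1


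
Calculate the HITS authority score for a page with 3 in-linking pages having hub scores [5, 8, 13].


Authority = sum of hub scores of in-linkers
In-link 1: hub score = 5
In-link 2: hub score = 8
In-link 3: hub score = 13
Authority = 5 + 8 + 13 = 26

26


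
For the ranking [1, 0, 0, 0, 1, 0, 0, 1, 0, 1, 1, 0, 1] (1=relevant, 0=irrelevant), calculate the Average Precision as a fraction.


Computing P@k for each relevant position:
Position 1: relevant, P@1 = 1/1 = 1
Position 2: not relevant
Position 3: not relevant
Position 4: not relevant
Position 5: relevant, P@5 = 2/5 = 2/5
Position 6: not relevant
Position 7: not relevant
Position 8: relevant, P@8 = 3/8 = 3/8
Position 9: not relevant
Position 10: relevant, P@10 = 4/10 = 2/5
Position 11: relevant, P@11 = 5/11 = 5/11
Position 12: not relevant
Position 13: relevant, P@13 = 6/13 = 6/13
Sum of P@k = 1 + 2/5 + 3/8 + 2/5 + 5/11 + 6/13 = 17681/5720
AP = 17681/5720 / 6 = 17681/34320

17681/34320


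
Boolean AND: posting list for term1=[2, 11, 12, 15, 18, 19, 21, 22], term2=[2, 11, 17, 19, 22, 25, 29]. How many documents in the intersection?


Boolean AND: find intersection of posting lists
term1 docs: [2, 11, 12, 15, 18, 19, 21, 22]
term2 docs: [2, 11, 17, 19, 22, 25, 29]
Intersection: [2, 11, 19, 22]
|intersection| = 4

4


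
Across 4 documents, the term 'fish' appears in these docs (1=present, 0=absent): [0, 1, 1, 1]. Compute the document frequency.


Checking each document for 'fish':
Doc 1: absent
Doc 2: present
Doc 3: present
Doc 4: present
df = sum of presences = 0 + 1 + 1 + 1 = 3

3


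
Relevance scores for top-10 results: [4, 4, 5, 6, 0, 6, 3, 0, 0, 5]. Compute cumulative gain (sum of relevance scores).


Cumulative Gain = sum of relevance scores
Position 1: rel=4, running sum=4
Position 2: rel=4, running sum=8
Position 3: rel=5, running sum=13
Position 4: rel=6, running sum=19
Position 5: rel=0, running sum=19
Position 6: rel=6, running sum=25
Position 7: rel=3, running sum=28
Position 8: rel=0, running sum=28
Position 9: rel=0, running sum=28
Position 10: rel=5, running sum=33
CG = 33

33


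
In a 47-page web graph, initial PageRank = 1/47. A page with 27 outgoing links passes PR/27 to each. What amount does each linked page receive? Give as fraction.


Initial PR = 1/47 = 1/47
Outlinks = 27
Contribution per link = PR / outlinks
= 1/47 / 27
= 1/1269

1/1269


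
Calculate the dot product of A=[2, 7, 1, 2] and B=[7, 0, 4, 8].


Dot product = sum of element-wise products
A[0]*B[0] = 2*7 = 14
A[1]*B[1] = 7*0 = 0
A[2]*B[2] = 1*4 = 4
A[3]*B[3] = 2*8 = 16
Sum = 14 + 0 + 4 + 16 = 34

34


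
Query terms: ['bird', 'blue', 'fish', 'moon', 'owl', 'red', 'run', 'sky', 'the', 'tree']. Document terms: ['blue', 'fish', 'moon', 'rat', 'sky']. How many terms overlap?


Query terms: ['bird', 'blue', 'fish', 'moon', 'owl', 'red', 'run', 'sky', 'the', 'tree']
Document terms: ['blue', 'fish', 'moon', 'rat', 'sky']
Common terms: ['blue', 'fish', 'moon', 'sky']
Overlap count = 4

4


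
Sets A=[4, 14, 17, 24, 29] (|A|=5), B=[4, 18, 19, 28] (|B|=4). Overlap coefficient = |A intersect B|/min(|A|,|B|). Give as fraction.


A intersect B = [4]
|A intersect B| = 1
min(|A|, |B|) = min(5, 4) = 4
Overlap = 1 / 4 = 1/4

1/4


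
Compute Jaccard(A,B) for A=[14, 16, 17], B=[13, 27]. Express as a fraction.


A intersect B = []
|A intersect B| = 0
A union B = [13, 14, 16, 17, 27]
|A union B| = 5
Jaccard = 0/5 = 0

0


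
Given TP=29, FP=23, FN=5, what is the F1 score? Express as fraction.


F1 = 2 * P * R / (P + R)
P = TP/(TP+FP) = 29/52 = 29/52
R = TP/(TP+FN) = 29/34 = 29/34
2 * P * R = 2 * 29/52 * 29/34 = 841/884
P + R = 29/52 + 29/34 = 1247/884
F1 = 841/884 / 1247/884 = 29/43

29/43


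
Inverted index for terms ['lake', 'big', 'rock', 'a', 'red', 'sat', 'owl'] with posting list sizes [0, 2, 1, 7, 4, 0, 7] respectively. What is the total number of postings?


Summing posting list sizes:
'lake': 0 postings
'big': 2 postings
'rock': 1 postings
'a': 7 postings
'red': 4 postings
'sat': 0 postings
'owl': 7 postings
Total = 0 + 2 + 1 + 7 + 4 + 0 + 7 = 21

21


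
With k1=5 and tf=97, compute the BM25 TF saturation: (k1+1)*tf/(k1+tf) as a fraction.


BM25 TF component = (k1+1)*tf / (k1+tf)
k1 = 5, tf = 97
Numerator = (5+1)*97 = 582
Denominator = 5 + 97 = 102
= 582/102 = 97/17

97/17


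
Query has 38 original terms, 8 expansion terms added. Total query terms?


Original terms: 38
Expansion terms: 8
Total = 38 + 8 = 46

46


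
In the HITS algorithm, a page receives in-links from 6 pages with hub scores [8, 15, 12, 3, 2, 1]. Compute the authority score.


Authority = sum of hub scores of in-linkers
In-link 1: hub score = 8
In-link 2: hub score = 15
In-link 3: hub score = 12
In-link 4: hub score = 3
In-link 5: hub score = 2
In-link 6: hub score = 1
Authority = 8 + 15 + 12 + 3 + 2 + 1 = 41

41


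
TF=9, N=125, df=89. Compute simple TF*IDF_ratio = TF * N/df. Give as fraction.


TF * (N/df)
= 9 * (125/89)
= 9 * 125/89
= 1125/89

1125/89


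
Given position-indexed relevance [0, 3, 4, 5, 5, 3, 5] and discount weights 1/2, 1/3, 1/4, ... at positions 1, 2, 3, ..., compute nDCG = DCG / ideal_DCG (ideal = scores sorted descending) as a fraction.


Position discount weights w_i = 1/(i+1) for i=1..7:
Weights = [1/2, 1/3, 1/4, 1/5, 1/6, 1/7, 1/8]
Actual relevance: [0, 3, 4, 5, 5, 3, 5]
DCG = 0/2 + 3/3 + 4/4 + 5/5 + 5/6 + 3/7 + 5/8 = 821/168
Ideal relevance (sorted desc): [5, 5, 5, 4, 3, 3, 0]
Ideal DCG = 5/2 + 5/3 + 5/4 + 4/5 + 3/6 + 3/7 + 0/8 = 3001/420
nDCG = DCG / ideal_DCG = 821/168 / 3001/420 = 4105/6002

4105/6002


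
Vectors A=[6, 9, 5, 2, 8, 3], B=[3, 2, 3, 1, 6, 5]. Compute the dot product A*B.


Dot product = sum of element-wise products
A[0]*B[0] = 6*3 = 18
A[1]*B[1] = 9*2 = 18
A[2]*B[2] = 5*3 = 15
A[3]*B[3] = 2*1 = 2
A[4]*B[4] = 8*6 = 48
A[5]*B[5] = 3*5 = 15
Sum = 18 + 18 + 15 + 2 + 48 + 15 = 116

116


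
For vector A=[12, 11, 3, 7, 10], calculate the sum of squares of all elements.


|A|^2 = sum of squared components
A[0]^2 = 12^2 = 144
A[1]^2 = 11^2 = 121
A[2]^2 = 3^2 = 9
A[3]^2 = 7^2 = 49
A[4]^2 = 10^2 = 100
Sum = 144 + 121 + 9 + 49 + 100 = 423

423


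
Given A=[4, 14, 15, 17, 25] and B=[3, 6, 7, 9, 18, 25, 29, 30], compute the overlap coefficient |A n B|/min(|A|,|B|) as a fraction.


A intersect B = [25]
|A intersect B| = 1
min(|A|, |B|) = min(5, 8) = 5
Overlap = 1 / 5 = 1/5

1/5


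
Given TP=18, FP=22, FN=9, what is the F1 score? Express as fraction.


F1 = 2 * P * R / (P + R)
P = TP/(TP+FP) = 18/40 = 9/20
R = TP/(TP+FN) = 18/27 = 2/3
2 * P * R = 2 * 9/20 * 2/3 = 3/5
P + R = 9/20 + 2/3 = 67/60
F1 = 3/5 / 67/60 = 36/67

36/67


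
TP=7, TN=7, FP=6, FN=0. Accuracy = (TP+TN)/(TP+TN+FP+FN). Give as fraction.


Accuracy = (TP + TN) / (TP + TN + FP + FN)
TP + TN = 7 + 7 = 14
Total = 7 + 7 + 6 + 0 = 20
Accuracy = 14 / 20 = 7/10

7/10


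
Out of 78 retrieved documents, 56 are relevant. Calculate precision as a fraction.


Precision = relevant_retrieved / total_retrieved
= 56 / 78
= 56 / (56 + 22)
= 28/39

28/39


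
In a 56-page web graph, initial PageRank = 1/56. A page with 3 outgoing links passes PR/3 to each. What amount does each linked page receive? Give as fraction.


Initial PR = 1/56 = 1/56
Outlinks = 3
Contribution per link = PR / outlinks
= 1/56 / 3
= 1/168

1/168


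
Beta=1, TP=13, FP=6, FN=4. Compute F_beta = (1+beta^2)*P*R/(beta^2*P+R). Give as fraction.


P = TP/(TP+FP) = 13/19 = 13/19
R = TP/(TP+FN) = 13/17 = 13/17
beta^2 = 1^2 = 1
(1 + beta^2) = 2
Numerator = (1+beta^2)*P*R = 338/323
Denominator = beta^2*P + R = 13/19 + 13/17 = 468/323
F_beta = 13/18

13/18


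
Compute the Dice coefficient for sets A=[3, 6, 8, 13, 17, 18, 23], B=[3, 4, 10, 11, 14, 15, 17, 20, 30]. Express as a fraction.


A intersect B = [3, 17]
|A intersect B| = 2
|A| = 7, |B| = 9
Dice = 2*2 / (7+9)
= 4 / 16 = 1/4

1/4


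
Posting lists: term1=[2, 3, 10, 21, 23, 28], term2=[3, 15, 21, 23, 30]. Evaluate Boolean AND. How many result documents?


Boolean AND: find intersection of posting lists
term1 docs: [2, 3, 10, 21, 23, 28]
term2 docs: [3, 15, 21, 23, 30]
Intersection: [3, 21, 23]
|intersection| = 3

3


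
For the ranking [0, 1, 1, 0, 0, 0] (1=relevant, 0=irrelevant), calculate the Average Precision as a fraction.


Computing P@k for each relevant position:
Position 1: not relevant
Position 2: relevant, P@2 = 1/2 = 1/2
Position 3: relevant, P@3 = 2/3 = 2/3
Position 4: not relevant
Position 5: not relevant
Position 6: not relevant
Sum of P@k = 1/2 + 2/3 = 7/6
AP = 7/6 / 2 = 7/12

7/12


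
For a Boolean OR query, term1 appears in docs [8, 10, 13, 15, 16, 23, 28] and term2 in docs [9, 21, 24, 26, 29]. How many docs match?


Boolean OR: find union of posting lists
term1 docs: [8, 10, 13, 15, 16, 23, 28]
term2 docs: [9, 21, 24, 26, 29]
Union: [8, 9, 10, 13, 15, 16, 21, 23, 24, 26, 28, 29]
|union| = 12

12


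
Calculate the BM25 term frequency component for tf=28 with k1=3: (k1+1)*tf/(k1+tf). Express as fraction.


BM25 TF component = (k1+1)*tf / (k1+tf)
k1 = 3, tf = 28
Numerator = (3+1)*28 = 112
Denominator = 3 + 28 = 31
= 112/31 = 112/31

112/31


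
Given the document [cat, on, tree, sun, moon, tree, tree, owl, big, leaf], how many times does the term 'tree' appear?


Document has 10 words
Scanning for 'tree':
Found at positions: [2, 5, 6]
Count = 3

3


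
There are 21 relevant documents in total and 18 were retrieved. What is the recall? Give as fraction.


Recall = retrieved_relevant / total_relevant
= 18 / 21
= 18 / (18 + 3)
= 6/7

6/7


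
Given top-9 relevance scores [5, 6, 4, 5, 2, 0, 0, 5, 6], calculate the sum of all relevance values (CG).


Cumulative Gain = sum of relevance scores
Position 1: rel=5, running sum=5
Position 2: rel=6, running sum=11
Position 3: rel=4, running sum=15
Position 4: rel=5, running sum=20
Position 5: rel=2, running sum=22
Position 6: rel=0, running sum=22
Position 7: rel=0, running sum=22
Position 8: rel=5, running sum=27
Position 9: rel=6, running sum=33
CG = 33

33


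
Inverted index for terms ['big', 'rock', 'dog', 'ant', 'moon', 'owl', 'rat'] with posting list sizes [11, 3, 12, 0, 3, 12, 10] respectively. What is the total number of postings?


Summing posting list sizes:
'big': 11 postings
'rock': 3 postings
'dog': 12 postings
'ant': 0 postings
'moon': 3 postings
'owl': 12 postings
'rat': 10 postings
Total = 11 + 3 + 12 + 0 + 3 + 12 + 10 = 51

51


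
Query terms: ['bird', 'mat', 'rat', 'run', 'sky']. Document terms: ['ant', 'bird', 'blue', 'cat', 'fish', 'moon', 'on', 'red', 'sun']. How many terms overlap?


Query terms: ['bird', 'mat', 'rat', 'run', 'sky']
Document terms: ['ant', 'bird', 'blue', 'cat', 'fish', 'moon', 'on', 'red', 'sun']
Common terms: ['bird']
Overlap count = 1

1


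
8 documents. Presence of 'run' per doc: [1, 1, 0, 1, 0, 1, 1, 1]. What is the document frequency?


Checking each document for 'run':
Doc 1: present
Doc 2: present
Doc 3: absent
Doc 4: present
Doc 5: absent
Doc 6: present
Doc 7: present
Doc 8: present
df = sum of presences = 1 + 1 + 0 + 1 + 0 + 1 + 1 + 1 = 6

6


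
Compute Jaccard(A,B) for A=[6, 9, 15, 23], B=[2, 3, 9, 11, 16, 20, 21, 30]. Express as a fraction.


A intersect B = [9]
|A intersect B| = 1
A union B = [2, 3, 6, 9, 11, 15, 16, 20, 21, 23, 30]
|A union B| = 11
Jaccard = 1/11 = 1/11

1/11


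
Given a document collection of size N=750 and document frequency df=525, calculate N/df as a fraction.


IDF ratio = N / df
= 750 / 525
= 10/7

10/7


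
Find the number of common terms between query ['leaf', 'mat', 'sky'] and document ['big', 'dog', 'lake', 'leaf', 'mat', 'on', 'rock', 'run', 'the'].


Query terms: ['leaf', 'mat', 'sky']
Document terms: ['big', 'dog', 'lake', 'leaf', 'mat', 'on', 'rock', 'run', 'the']
Common terms: ['leaf', 'mat']
Overlap count = 2

2


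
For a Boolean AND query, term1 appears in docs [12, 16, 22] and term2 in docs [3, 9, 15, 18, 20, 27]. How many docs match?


Boolean AND: find intersection of posting lists
term1 docs: [12, 16, 22]
term2 docs: [3, 9, 15, 18, 20, 27]
Intersection: []
|intersection| = 0

0


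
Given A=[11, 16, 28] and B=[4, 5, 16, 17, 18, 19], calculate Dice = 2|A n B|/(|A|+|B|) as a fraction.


A intersect B = [16]
|A intersect B| = 1
|A| = 3, |B| = 6
Dice = 2*1 / (3+6)
= 2 / 9 = 2/9

2/9


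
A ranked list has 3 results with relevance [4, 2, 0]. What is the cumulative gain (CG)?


Cumulative Gain = sum of relevance scores
Position 1: rel=4, running sum=4
Position 2: rel=2, running sum=6
Position 3: rel=0, running sum=6
CG = 6

6


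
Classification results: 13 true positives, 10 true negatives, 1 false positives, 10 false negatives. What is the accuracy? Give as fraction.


Accuracy = (TP + TN) / (TP + TN + FP + FN)
TP + TN = 13 + 10 = 23
Total = 13 + 10 + 1 + 10 = 34
Accuracy = 23 / 34 = 23/34

23/34


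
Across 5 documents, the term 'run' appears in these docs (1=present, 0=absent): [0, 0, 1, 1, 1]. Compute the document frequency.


Checking each document for 'run':
Doc 1: absent
Doc 2: absent
Doc 3: present
Doc 4: present
Doc 5: present
df = sum of presences = 0 + 0 + 1 + 1 + 1 = 3

3


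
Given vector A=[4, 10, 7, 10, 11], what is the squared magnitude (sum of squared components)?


|A|^2 = sum of squared components
A[0]^2 = 4^2 = 16
A[1]^2 = 10^2 = 100
A[2]^2 = 7^2 = 49
A[3]^2 = 10^2 = 100
A[4]^2 = 11^2 = 121
Sum = 16 + 100 + 49 + 100 + 121 = 386

386


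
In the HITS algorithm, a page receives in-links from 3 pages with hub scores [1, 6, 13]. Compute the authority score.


Authority = sum of hub scores of in-linkers
In-link 1: hub score = 1
In-link 2: hub score = 6
In-link 3: hub score = 13
Authority = 1 + 6 + 13 = 20

20


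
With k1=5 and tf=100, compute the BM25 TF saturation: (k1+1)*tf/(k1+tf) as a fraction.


BM25 TF component = (k1+1)*tf / (k1+tf)
k1 = 5, tf = 100
Numerator = (5+1)*100 = 600
Denominator = 5 + 100 = 105
= 600/105 = 40/7

40/7


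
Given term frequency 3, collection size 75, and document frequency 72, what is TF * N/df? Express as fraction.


TF * (N/df)
= 3 * (75/72)
= 3 * 25/24
= 25/8

25/8


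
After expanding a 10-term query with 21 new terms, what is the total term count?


Original terms: 10
Expansion terms: 21
Total = 10 + 21 = 31

31


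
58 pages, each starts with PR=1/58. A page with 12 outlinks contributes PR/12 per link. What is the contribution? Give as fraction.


Initial PR = 1/58 = 1/58
Outlinks = 12
Contribution per link = PR / outlinks
= 1/58 / 12
= 1/696

1/696


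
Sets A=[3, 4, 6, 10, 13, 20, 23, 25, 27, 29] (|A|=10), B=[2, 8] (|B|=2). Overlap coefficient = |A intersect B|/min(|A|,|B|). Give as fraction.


A intersect B = []
|A intersect B| = 0
min(|A|, |B|) = min(10, 2) = 2
Overlap = 0 / 2 = 0

0


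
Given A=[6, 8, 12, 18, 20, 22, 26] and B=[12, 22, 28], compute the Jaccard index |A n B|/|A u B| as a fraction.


A intersect B = [12, 22]
|A intersect B| = 2
A union B = [6, 8, 12, 18, 20, 22, 26, 28]
|A union B| = 8
Jaccard = 2/8 = 1/4

1/4


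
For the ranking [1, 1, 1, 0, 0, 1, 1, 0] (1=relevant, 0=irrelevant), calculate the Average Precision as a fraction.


Computing P@k for each relevant position:
Position 1: relevant, P@1 = 1/1 = 1
Position 2: relevant, P@2 = 2/2 = 1
Position 3: relevant, P@3 = 3/3 = 1
Position 4: not relevant
Position 5: not relevant
Position 6: relevant, P@6 = 4/6 = 2/3
Position 7: relevant, P@7 = 5/7 = 5/7
Position 8: not relevant
Sum of P@k = 1 + 1 + 1 + 2/3 + 5/7 = 92/21
AP = 92/21 / 5 = 92/105

92/105


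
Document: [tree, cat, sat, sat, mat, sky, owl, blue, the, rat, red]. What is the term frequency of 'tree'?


Document has 11 words
Scanning for 'tree':
Found at positions: [0]
Count = 1

1


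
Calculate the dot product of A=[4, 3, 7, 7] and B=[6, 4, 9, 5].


Dot product = sum of element-wise products
A[0]*B[0] = 4*6 = 24
A[1]*B[1] = 3*4 = 12
A[2]*B[2] = 7*9 = 63
A[3]*B[3] = 7*5 = 35
Sum = 24 + 12 + 63 + 35 = 134

134


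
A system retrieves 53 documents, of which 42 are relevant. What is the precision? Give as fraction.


Precision = relevant_retrieved / total_retrieved
= 42 / 53
= 42 / (42 + 11)
= 42/53

42/53


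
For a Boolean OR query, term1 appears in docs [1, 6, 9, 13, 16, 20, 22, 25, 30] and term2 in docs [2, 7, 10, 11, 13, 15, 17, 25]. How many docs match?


Boolean OR: find union of posting lists
term1 docs: [1, 6, 9, 13, 16, 20, 22, 25, 30]
term2 docs: [2, 7, 10, 11, 13, 15, 17, 25]
Union: [1, 2, 6, 7, 9, 10, 11, 13, 15, 16, 17, 20, 22, 25, 30]
|union| = 15

15


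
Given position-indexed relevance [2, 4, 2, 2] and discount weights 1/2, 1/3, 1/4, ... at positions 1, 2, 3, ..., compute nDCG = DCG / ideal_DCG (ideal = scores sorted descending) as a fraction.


Position discount weights w_i = 1/(i+1) for i=1..4:
Weights = [1/2, 1/3, 1/4, 1/5]
Actual relevance: [2, 4, 2, 2]
DCG = 2/2 + 4/3 + 2/4 + 2/5 = 97/30
Ideal relevance (sorted desc): [4, 2, 2, 2]
Ideal DCG = 4/2 + 2/3 + 2/4 + 2/5 = 107/30
nDCG = DCG / ideal_DCG = 97/30 / 107/30 = 97/107

97/107


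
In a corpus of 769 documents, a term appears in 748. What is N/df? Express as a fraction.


IDF ratio = N / df
= 769 / 748
= 769/748

769/748


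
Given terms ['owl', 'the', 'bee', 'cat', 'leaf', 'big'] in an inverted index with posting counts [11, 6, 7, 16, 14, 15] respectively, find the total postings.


Summing posting list sizes:
'owl': 11 postings
'the': 6 postings
'bee': 7 postings
'cat': 16 postings
'leaf': 14 postings
'big': 15 postings
Total = 11 + 6 + 7 + 16 + 14 + 15 = 69

69


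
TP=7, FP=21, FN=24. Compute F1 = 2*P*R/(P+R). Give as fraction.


F1 = 2 * P * R / (P + R)
P = TP/(TP+FP) = 7/28 = 1/4
R = TP/(TP+FN) = 7/31 = 7/31
2 * P * R = 2 * 1/4 * 7/31 = 7/62
P + R = 1/4 + 7/31 = 59/124
F1 = 7/62 / 59/124 = 14/59

14/59


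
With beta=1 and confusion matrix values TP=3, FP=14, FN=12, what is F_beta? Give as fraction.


P = TP/(TP+FP) = 3/17 = 3/17
R = TP/(TP+FN) = 3/15 = 1/5
beta^2 = 1^2 = 1
(1 + beta^2) = 2
Numerator = (1+beta^2)*P*R = 6/85
Denominator = beta^2*P + R = 3/17 + 1/5 = 32/85
F_beta = 3/16

3/16


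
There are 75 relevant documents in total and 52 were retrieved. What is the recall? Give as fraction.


Recall = retrieved_relevant / total_relevant
= 52 / 75
= 52 / (52 + 23)
= 52/75

52/75


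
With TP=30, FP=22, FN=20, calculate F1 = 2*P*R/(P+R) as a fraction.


F1 = 2 * P * R / (P + R)
P = TP/(TP+FP) = 30/52 = 15/26
R = TP/(TP+FN) = 30/50 = 3/5
2 * P * R = 2 * 15/26 * 3/5 = 9/13
P + R = 15/26 + 3/5 = 153/130
F1 = 9/13 / 153/130 = 10/17

10/17


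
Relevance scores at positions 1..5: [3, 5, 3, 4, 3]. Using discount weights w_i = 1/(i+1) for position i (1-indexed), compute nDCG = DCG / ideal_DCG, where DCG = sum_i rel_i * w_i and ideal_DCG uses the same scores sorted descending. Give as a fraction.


Position discount weights w_i = 1/(i+1) for i=1..5:
Weights = [1/2, 1/3, 1/4, 1/5, 1/6]
Actual relevance: [3, 5, 3, 4, 3]
DCG = 3/2 + 5/3 + 3/4 + 4/5 + 3/6 = 313/60
Ideal relevance (sorted desc): [5, 4, 3, 3, 3]
Ideal DCG = 5/2 + 4/3 + 3/4 + 3/5 + 3/6 = 341/60
nDCG = DCG / ideal_DCG = 313/60 / 341/60 = 313/341

313/341
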